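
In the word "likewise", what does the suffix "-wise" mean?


Suffix: -wise
Example: likewise (like + -wise)
Meaning = in the manner of


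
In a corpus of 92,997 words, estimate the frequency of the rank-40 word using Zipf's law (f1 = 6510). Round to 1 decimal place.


Zipf's law: f(r) = f(1) / r
f(1) = 6510
f(40) = 6510 / 40
= 162.8 occurrences


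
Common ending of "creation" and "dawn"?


Word 1: "creation"
Word 2: "dawn"
Comparing from end:
  Pos -1: 'n' == 'n'
  Pos -2: 'o' != 'w' (stop)
LCS = "n" (length 1)


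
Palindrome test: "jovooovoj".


Word: "jovooovoj"
Reversed: "jovooovoj"
Forward == Backward? jovooovoj == jovooovoj
Palindrome = Yes


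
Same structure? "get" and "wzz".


Pattern of "get": [0, 1, 2]
Pattern of "wzz": [0, 1, 1]
Patterns do not match
Same pattern = No


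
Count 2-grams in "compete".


Word: "compete" (length 7)
Number of 2-grams = length - 2 + 1 = 7 - 2 + 1
= 6


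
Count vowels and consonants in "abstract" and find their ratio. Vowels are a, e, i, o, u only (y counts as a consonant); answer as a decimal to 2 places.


Word: "abstract"
Vowels (a,e,i,o,u): 2
Consonants: 6
Ratio = 2/6
= 0.33


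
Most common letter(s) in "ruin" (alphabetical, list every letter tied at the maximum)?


Word: "ruin"
Letter counts:
  'i': 1
  'n': 1
  'r': 1
  'u': 1
Maximum count = 1
Most frequent = 'i', 'n', 'r', 'u' (1 time each)


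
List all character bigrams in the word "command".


Word: "command" (length 7)
Number of bigrams = 7 - 2 + 1 = 6
  Position 0: "co"
  Position 1: "om"
  Position 2: "mm"
  Position 3: "ma"
  Position 4: "an"
  Position 5: "nd"
Bigrams = "co", "om", "mm", "ma", "an", "nd"


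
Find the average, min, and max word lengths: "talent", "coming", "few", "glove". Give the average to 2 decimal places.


Lengths: "talent"=6, "coming"=6, "few"=3, "glove"=5
Sum = 20, Count = 4
Average = 20/4 = 5.00
= avg=5.00, min=3, max=6


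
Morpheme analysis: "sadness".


Word: "sadness"
Morphemes: sad / -ness
Each morpheme carries meaning
= 2 morphemes


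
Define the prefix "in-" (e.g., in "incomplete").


Prefix: in-
Example: incomplete = in- + complete
Meaning = not / into


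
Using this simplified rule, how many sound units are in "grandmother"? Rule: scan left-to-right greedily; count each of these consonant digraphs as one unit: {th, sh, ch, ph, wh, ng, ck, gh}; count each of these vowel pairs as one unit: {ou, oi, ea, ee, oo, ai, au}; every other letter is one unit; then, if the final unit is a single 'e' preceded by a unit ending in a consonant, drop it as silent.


Word: "grandmother" (11 letters)
Left-to-right scan:
  [1] 'g' (letter)
  [2] 'r' (letter)
  [3] 'a' (letter)
  [4] 'n' (letter)
  [5] 'd' (letter)
  [6] 'm' (letter)
  [7] 'o' (letter)
  [8] 'th' (digraph)
  [9] 'e' (letter)
  [10] 'r' (letter)
Units from scan: 10
Sound units = 10 units


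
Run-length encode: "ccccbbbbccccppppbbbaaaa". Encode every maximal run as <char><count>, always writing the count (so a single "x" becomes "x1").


String: "ccccbbbbccccppppbbbaaaa"
Scanning for consecutive runs:
  'c' x 4
  'b' x 4
  'c' x 4
  'p' x 4
  'b' x 3
  'a' x 4
RLE = "c4b4c4p4b3a4"


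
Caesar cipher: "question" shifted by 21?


Word: "question"
Shift: 21
Each letter → (letter + shift) mod 26:
  'q' (16) + 21 = 11 → 'l'
  'u' (20) + 21 = 15 → 'p'
  'e' (4) + 21 = 25 → 'z'
  's' (18) + 21 = 13 → 'n'
  't' (19) + 21 = 14 → 'o'
  'i' (8) + 21 = 3 → 'd'
  'o' (14) + 21 = 9 → 'j'
  'n' (13) + 21 = 8 → 'i'
Result = "lpznodji"


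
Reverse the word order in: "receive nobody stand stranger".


Original: "receive nobody stand stranger"
Words (1..n): receive | nobody | stand | stranger
Reversed (n..1): stranger | stand | nobody | receive
Result = "stranger stand nobody receive"


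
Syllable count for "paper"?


Word: "paper"
Syllable breakdown: pa / per
Counting: 2 parts
= 2 syllables


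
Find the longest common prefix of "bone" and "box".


Word 1: "bone"
Word 2: "box"
Comparing from start:
  Pos 0: 'b' == 'b'
  Pos 1: 'o' == 'o'
  Pos 2: 'n' != 'x' (stop)
LCP = "bo" (length 2)


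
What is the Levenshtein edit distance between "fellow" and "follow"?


Word 1: "fellow" (length 6)
Word 2: "follow" (length 6)
One optimal edit sequence (insert/delete/substitute each cost 1):
  1. keep 'f'
  2. substitute 'e' -> 'o'  (+1)
  3. keep 'l'
  4. keep 'l'
  5. keep 'o'
  6. keep 'w'
Total edit operations: 1
Edit distance = 1


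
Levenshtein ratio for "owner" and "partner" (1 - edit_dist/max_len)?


Word 1: "owner" (length 5)
Word 2: "partner" (length 7)
One optimal edit sequence:
  1. insert 'p'  (+1)
  2. insert 'a'  (+1)
  3. substitute 'o' -> 'r'  (+1)
  4. substitute 'w' -> 't'  (+1)
  5. keep 'n'
  6. keep 'e'
  7. keep 'r'
Edit distance = 4
Max length = max(5, 7) = 7
Similarity = 1 - 4/7
= 0.4286


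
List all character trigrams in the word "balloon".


Word: "balloon" (length 7)
Number of trigrams = 7 - 3 + 1 = 5
  Position 0: "bal"
  Position 1: "all"
  Position 2: "llo"
  Position 3: "loo"
  Position 4: "oon"
Trigrams = "bal", "all", "llo", "loo", "oon"


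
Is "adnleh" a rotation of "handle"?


Word: "handle", Candidate: "adnleh"
Method: check if candidate is substring of word+word
"handlehandle" contains "adnleh"? No
Is rotation = No


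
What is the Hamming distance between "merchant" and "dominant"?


Comparing character by character (same length = 8):
  Pos 0: 'm' vs 'd' !=
  Pos 1: 'e' vs 'o' !=
  Pos 2: 'r' vs 'm' !=
  Pos 3: 'c' vs 'i' !=
  Pos 4: 'h' vs 'n' !=
  Pos 5: 'a' vs 'a' =
  Pos 6: 'n' vs 'n' =
  Pos 7: 't' vs 't' =
Hamming distance = 5


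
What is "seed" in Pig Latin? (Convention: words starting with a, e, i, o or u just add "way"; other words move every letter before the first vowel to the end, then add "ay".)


Word: "seed"
Starts with consonant(s) → move to end, add 'ay'
Consonant cluster: "s"
Pig Latin = "eedsay"


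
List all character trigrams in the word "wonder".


Word: "wonder" (length 6)
Number of trigrams = 6 - 3 + 1 = 4
  Position 0: "won"
  Position 1: "ond"
  Position 2: "nde"
  Position 3: "der"
Trigrams = "won", "ond", "nde", "der"


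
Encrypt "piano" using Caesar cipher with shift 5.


Word: "piano"
Shift: 5
Each letter → (letter + shift) mod 26:
  'p' (15) + 5 = 20 → 'u'
  'i' (8) + 5 = 13 → 'n'
  'a' (0) + 5 = 5 → 'f'
  'n' (13) + 5 = 18 → 's'
  'o' (14) + 5 = 19 → 't'
Result = "unfst"


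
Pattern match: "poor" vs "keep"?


Pattern of "poor": [0, 1, 1, 2]
Pattern of "keep": [0, 1, 1, 2]
Patterns match
Same pattern = Yes


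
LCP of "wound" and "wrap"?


Word 1: "wound"
Word 2: "wrap"
Comparing from start:
  Pos 0: 'w' == 'w'
  Pos 1: 'o' != 'r' (stop)
LCP = "w" (length 1)


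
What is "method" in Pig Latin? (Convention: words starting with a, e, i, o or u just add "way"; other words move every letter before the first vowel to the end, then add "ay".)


Word: "method"
Starts with consonant(s) → move to end, add 'ay'
Consonant cluster: "m"
Pig Latin = "ethodmay"


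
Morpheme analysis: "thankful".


Word: "thankful"
Morphemes: thank + -ful
Each morpheme carries meaning
= 2 morphemes


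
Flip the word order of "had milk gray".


Original: "had milk gray"
Words (1..n): had | milk | gray
Reversed (n..1): gray | milk | had
Result = "gray milk had"


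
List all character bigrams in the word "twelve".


Word: "twelve" (length 6)
Number of bigrams = 6 - 2 + 1 = 5
  Position 0: "tw"
  Position 1: "we"
  Position 2: "el"
  Position 3: "lv"
  Position 4: "ve"
Bigrams = "tw", "we", "el", "lv", "ve"


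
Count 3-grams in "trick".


Word: "trick" (length 5)
Number of 3-grams = length - 3 + 1 = 5 - 3 + 1
= 3


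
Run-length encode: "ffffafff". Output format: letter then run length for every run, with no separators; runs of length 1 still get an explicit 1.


String: "ffffafff"
Scanning for consecutive runs:
  'f' x 4
  'a' x 1
  'f' x 3
RLE = "f4a1f3"


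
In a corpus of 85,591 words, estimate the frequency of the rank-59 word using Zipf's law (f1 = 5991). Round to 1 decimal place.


Zipf's law: f(r) = f(1) / r
f(1) = 5991
f(59) = 5991 / 59
= 101.5 occurrences


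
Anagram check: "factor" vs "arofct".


Word 1: "factor" → sorted: acfort
Word 2: "arofct" → sorted: acfort
Same letters? acfort == acfort
Anagram = Yes


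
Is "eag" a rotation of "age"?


Word: "age", Candidate: "eag"
Method: check if candidate is substring of word+word
"ageage" contains "eag"? Yes
Is rotation = Yes


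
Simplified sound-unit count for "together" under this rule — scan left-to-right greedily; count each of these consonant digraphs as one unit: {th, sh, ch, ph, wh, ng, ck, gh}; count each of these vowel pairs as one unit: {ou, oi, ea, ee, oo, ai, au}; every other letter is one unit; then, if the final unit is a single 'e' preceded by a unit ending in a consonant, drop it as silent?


Word: "together" (8 letters)
Left-to-right scan:
  1. 't' (letter)
  2. 'o' (letter)
  3. 'g' (letter)
  4. 'e' (letter)
  5. 'th' (digraph)
  6. 'e' (letter)
  7. 'r' (letter)
Units from scan: 7
Sound units = 7 units


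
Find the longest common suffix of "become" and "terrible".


Word 1: "become"
Word 2: "terrible"
Comparing from end:
  Pos -1: 'e' == 'e'
  Pos -2: 'm' != 'l' (stop)
LCS = "e" (length 1)


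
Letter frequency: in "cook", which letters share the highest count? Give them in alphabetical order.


Word: "cook"
Letter counts:
  'c': 1
  'k': 1
  'o': 2
Maximum count = 2
Most frequent = 'o' (2 times each)


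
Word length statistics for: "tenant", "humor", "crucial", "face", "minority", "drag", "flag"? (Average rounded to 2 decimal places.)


Lengths: "tenant"=6, "humor"=5, "crucial"=7, "face"=4, "minority"=8, "drag"=4, "flag"=4
Sum = 38, Count = 7
Average = 38/7 = 5.43
= avg=5.43, min=4, max=8


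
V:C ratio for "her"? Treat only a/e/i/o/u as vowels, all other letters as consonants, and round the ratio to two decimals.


Word: "her"
Vowels (a,e,i,o,u): 1
Consonants: 2
Ratio = 1/2
= 0.50


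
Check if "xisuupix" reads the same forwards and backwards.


Word: "xisuupix"
Reversed: "xipuusix"
Forward == Backward? xisuupix != xipuusix
Palindrome = No


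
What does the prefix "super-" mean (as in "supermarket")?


Prefix: super-
As in: supermarket -> super- + market
Meaning = above / beyond


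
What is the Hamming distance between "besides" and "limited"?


Comparing character by character (same length = 7):
  Pos 0: 'b' vs 'l' !=
  Pos 1: 'e' vs 'i' !=
  Pos 2: 's' vs 'm' !=
  Pos 3: 'i' vs 'i' =
  Pos 4: 'd' vs 't' !=
  Pos 5: 'e' vs 'e' =
  Pos 6: 's' vs 'd' !=
Hamming distance = 5


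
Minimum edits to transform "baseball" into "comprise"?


Word 1: "baseball" (length 8)
Word 2: "comprise" (length 8)
One optimal edit sequence (insert/delete/substitute each cost 1):
  1. substitute 'b' -> 'c'  (+1)
  2. substitute 'a' -> 'o'  (+1)
  3. substitute 's' -> 'm'  (+1)
  4. substitute 'e' -> 'p'  (+1)
  5. substitute 'b' -> 'r'  (+1)
  6. substitute 'a' -> 'i'  (+1)
  7. substitute 'l' -> 's'  (+1)
  8. substitute 'l' -> 'e'  (+1)
Total edit operations: 8
Edit distance = 8


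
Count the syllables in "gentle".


Word: "gentle"
Syllable breakdown: gen · tle
Counting: 2 parts
= 2 syllables


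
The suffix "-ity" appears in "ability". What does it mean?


Suffix: -ity
As in: ability -> able + -ity, with a spelling change
Meaning = quality of


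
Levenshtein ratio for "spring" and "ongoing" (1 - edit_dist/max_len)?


Word 1: "spring" (length 6)
Word 2: "ongoing" (length 7)
One optimal edit sequence:
  1. insert 'o'  (+1)
  2. substitute 's' -> 'n'  (+1)
  3. substitute 'p' -> 'g'  (+1)
  4. substitute 'r' -> 'o'  (+1)
  5. keep 'i'
  6. keep 'n'
  7. keep 'g'
Edit distance = 4
Max length = max(6, 7) = 7
Similarity = 1 - 4/7
= 0.4286


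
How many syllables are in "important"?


Word: "important"
Syllable breakdown: im | por | tant
Counting: 3 parts
= 3 syllables


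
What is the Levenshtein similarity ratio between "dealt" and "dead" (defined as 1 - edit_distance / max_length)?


Word 1: "dealt" (length 5)
Word 2: "dead" (length 4)
One optimal edit sequence:
  1. keep 'd'
  2. keep 'e'
  3. keep 'a'
  4. delete 'l'  (+1)
  5. substitute 't' -> 'd'  (+1)
Edit distance = 2
Max length = max(5, 4) = 5
Similarity = 1 - 2/5
= 0.6000


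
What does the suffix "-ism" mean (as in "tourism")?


Suffix: -ism
Example: tourism (tour + -ism)
Meaning = belief / practice


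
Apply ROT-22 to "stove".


Word: "stove"
Shift: 22
Each letter → (letter + shift) mod 26:
  's' (18) + 22 = 14 → 'o'
  't' (19) + 22 = 15 → 'p'
  'o' (14) + 22 = 10 → 'k'
  'v' (21) + 22 = 17 → 'r'
  'e' (4) + 22 = 0 → 'a'
Result = "opkra"


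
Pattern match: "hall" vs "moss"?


Pattern of "hall": [0, 1, 2, 2]
Pattern of "moss": [0, 1, 2, 2]
Patterns match
Same pattern = Yes


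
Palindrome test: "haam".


Word: "haam"
Reversed: "maah"
Forward == Backward? haam != maah
Palindrome = No


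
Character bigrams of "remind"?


Word: "remind" (length 6)
Number of bigrams = 6 - 2 + 1 = 5
  Position 0: "re"
  Position 1: "em"
  Position 2: "mi"
  Position 3: "in"
  Position 4: "nd"
Bigrams = "re", "em", "mi", "in", "nd"


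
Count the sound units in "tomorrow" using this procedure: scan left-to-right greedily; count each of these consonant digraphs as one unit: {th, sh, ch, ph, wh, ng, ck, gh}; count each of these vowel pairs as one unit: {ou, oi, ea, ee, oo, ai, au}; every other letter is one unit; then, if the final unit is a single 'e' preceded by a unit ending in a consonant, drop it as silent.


Word: "tomorrow" (8 letters)
Left-to-right scan:
  1. 't' (letter)
  2. 'o' (letter)
  3. 'm' (letter)
  4. 'o' (letter)
  5. 'r' (letter)
  6. 'r' (letter)
  7. 'o' (letter)
  8. 'w' (letter)
Units from scan: 8
Sound units = 8 units


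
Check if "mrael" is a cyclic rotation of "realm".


Word: "realm", Candidate: "mrael"
Method: check if candidate is substring of word+word
"realmrealm" contains "mrael"? No
Is rotation = No


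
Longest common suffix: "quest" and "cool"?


Word 1: "quest"
Word 2: "cool"
Comparing from end:
  Pos -1: 't' != 'l' (stop)
LCS = "" (length 0)


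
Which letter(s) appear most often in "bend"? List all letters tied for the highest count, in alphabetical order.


Word: "bend"
Letter counts:
  'b': 1
  'd': 1
  'e': 1
  'n': 1
Maximum count = 1
Most frequent = 'b', 'd', 'e', 'n' (1 time each)


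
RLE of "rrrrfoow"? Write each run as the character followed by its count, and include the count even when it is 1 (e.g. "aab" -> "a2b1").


String: "rrrrfoow"
Scanning for consecutive runs:
  'r' x 4
  'f' x 1
  'o' x 2
  'w' x 1
RLE = "r4f1o2w1"


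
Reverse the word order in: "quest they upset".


Original: "quest they upset"
Words (1..n): quest | they | upset
Reversed (n..1): upset | they | quest
Result = "upset they quest"


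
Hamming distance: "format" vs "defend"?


Comparing character by character (same length = 6):
  Pos 0: 'f' vs 'd' !=
  Pos 1: 'o' vs 'e' !=
  Pos 2: 'r' vs 'f' !=
  Pos 3: 'm' vs 'e' !=
  Pos 4: 'a' vs 'n' !=
  Pos 5: 't' vs 'd' !=
Hamming distance = 6


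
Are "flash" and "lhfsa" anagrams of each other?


Word 1: "flash" → sorted: afhls
Word 2: "lhfsa" → sorted: afhls
Same letters? afhls == afhls
Anagram = Yes


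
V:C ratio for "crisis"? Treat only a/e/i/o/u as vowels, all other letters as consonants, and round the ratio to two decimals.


Word: "crisis"
Vowels (a,e,i,o,u): 2
Consonants: 4
Ratio = 2/4
= 0.50


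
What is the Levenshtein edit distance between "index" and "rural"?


Word 1: "index" (length 5)
Word 2: "rural" (length 5)
One optimal edit sequence (insert/delete/substitute each cost 1):
  1. substitute 'i' -> 'r'  (+1)
  2. substitute 'n' -> 'u'  (+1)
  3. substitute 'd' -> 'r'  (+1)
  4. substitute 'e' -> 'a'  (+1)
  5. substitute 'x' -> 'l'  (+1)
Total edit operations: 5
Edit distance = 5


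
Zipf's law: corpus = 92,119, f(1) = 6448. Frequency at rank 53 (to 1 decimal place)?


Zipf's law: f(r) = f(1) / r
f(1) = 6448
f(53) = 6448 / 53
= 121.7 occurrences


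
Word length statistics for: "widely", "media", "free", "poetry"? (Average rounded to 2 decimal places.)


Lengths: "widely"=6, "media"=5, "free"=4, "poetry"=6
Sum = 21, Count = 4
Average = 21/4 = 5.25
= avg=5.25, min=4, max=6


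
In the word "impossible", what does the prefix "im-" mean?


Prefix: im-
As in: impossible -> im- + possible
Meaning = not / into


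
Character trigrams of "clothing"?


Word: "clothing" (length 8)
Number of trigrams = 8 - 3 + 1 = 6
  Position 0: "clo"
  Position 1: "lot"
  Position 2: "oth"
  Position 3: "thi"
  Position 4: "hin"
  Position 5: "ing"
Trigrams = "clo", "lot", "oth", "thi", "hin", "ing"


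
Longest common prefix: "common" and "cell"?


Word 1: "common"
Word 2: "cell"
Comparing from start:
  Pos 0: 'c' == 'c'
  Pos 1: 'o' != 'e' (stop)
LCP = "c" (length 1)


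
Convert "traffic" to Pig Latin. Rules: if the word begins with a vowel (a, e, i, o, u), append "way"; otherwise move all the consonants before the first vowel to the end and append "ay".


Word: "traffic"
Starts with consonant(s) → move to end, add 'ay'
Consonant cluster: "tr"
Pig Latin = "affictray"


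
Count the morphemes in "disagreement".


Word: "disagreement"
Morphemes: dis- | agree | -ment
Each morpheme carries meaning
= 3 morphemes


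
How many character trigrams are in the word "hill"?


Word: "hill" (length 4)
Number of 3-grams = length - 3 + 1 = 4 - 3 + 1
= 2


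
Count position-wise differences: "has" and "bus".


Comparing character by character (same length = 3):
  Pos 0: 'h' vs 'b' !=
  Pos 1: 'a' vs 'u' !=
  Pos 2: 's' vs 's' =
Hamming distance = 2


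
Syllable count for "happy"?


Word: "happy"
Syllable breakdown: hap | py
Counting: 2 parts
= 2 syllables


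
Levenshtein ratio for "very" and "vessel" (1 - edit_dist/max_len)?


Word 1: "very" (length 4)
Word 2: "vessel" (length 6)
One optimal edit sequence:
  1. keep 'v'
  2. keep 'e'
  3. insert 's'  (+1)
  4. insert 's'  (+1)
  5. substitute 'r' -> 'e'  (+1)
  6. substitute 'y' -> 'l'  (+1)
Edit distance = 4
Max length = max(4, 6) = 6
Similarity = 1 - 4/6
= 0.3333


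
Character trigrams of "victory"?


Word: "victory" (length 7)
Number of trigrams = 7 - 3 + 1 = 5
  Position 0: "vic"
  Position 1: "ict"
  Position 2: "cto"
  Position 3: "tor"
  Position 4: "ory"
Trigrams = "vic", "ict", "cto", "tor", "ory"


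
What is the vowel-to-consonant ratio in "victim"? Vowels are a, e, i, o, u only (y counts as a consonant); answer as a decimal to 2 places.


Word: "victim"
Vowels (a,e,i,o,u): 2
Consonants: 4
Ratio = 2/4
= 0.50


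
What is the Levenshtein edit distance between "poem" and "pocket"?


Word 1: "poem" (length 4)
Word 2: "pocket" (length 6)
One optimal edit sequence (insert/delete/substitute each cost 1):
  1. keep 'p'
  2. keep 'o'
  3. insert 'c'  (+1)
  4. insert 'k'  (+1)
  5. keep 'e'
  6. substitute 'm' -> 't'  (+1)
Total edit operations: 3
Edit distance = 3


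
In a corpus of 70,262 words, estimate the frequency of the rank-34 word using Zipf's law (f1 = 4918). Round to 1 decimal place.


Zipf's law: f(r) = f(1) / r
f(1) = 4918
f(34) = 4918 / 34
= 144.6 occurrences


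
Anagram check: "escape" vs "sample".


Word 1: "escape" → sorted: aceeps
Word 2: "sample" → sorted: aelmps
Same letters? aceeps != aelmps
Anagram = No


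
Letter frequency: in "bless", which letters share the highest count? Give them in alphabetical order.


Word: "bless"
Letter counts:
  'b': 1
  'e': 1
  'l': 1
  's': 2
Maximum count = 2
Most frequent = 's' (2 times each)


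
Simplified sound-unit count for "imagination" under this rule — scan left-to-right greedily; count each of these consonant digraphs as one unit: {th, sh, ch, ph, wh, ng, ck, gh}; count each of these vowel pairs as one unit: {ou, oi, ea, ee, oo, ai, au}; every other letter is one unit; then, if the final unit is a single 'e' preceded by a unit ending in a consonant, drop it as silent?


Word: "imagination" (11 letters)
Left-to-right scan:
  [1] 'i' (letter)
  [2] 'm' (letter)
  [3] 'a' (letter)
  [4] 'g' (letter)
  [5] 'i' (letter)
  [6] 'n' (letter)
  [7] 'a' (letter)
  [8] 't' (letter)
  [9] 'i' (letter)
  [10] 'o' (letter)
  [11] 'n' (letter)
Units from scan: 11
Sound units = 11 units


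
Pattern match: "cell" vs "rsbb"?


Pattern of "cell": [0, 1, 2, 2]
Pattern of "rsbb": [0, 1, 2, 2]
Patterns match
Same pattern = Yes


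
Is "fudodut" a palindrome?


Word: "fudodut"
Reversed: "tudoduf"
Forward == Backward? fudodut != tudoduf
Palindrome = No


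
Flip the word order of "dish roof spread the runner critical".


Original: "dish roof spread the runner critical"
Words (1..n): dish | roof | spread | the | runner | critical
Reversed (n..1): critical | runner | the | spread | roof | dish
Result = "critical runner the spread roof dish"


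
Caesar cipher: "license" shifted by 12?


Word: "license"
Shift: 12
Each letter → (letter + shift) mod 26:
  'l' (11) + 12 = 23 → 'x'
  'i' (8) + 12 = 20 → 'u'
  'c' (2) + 12 = 14 → 'o'
  'e' (4) + 12 = 16 → 'q'
  'n' (13) + 12 = 25 → 'z'
  's' (18) + 12 = 4 → 'e'
  'e' (4) + 12 = 16 → 'q'
Result = "xuoqzeq"


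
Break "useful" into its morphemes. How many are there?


Word: "useful"
Morphemes: use / -ful
Each morpheme carries meaning
= 2 morphemes


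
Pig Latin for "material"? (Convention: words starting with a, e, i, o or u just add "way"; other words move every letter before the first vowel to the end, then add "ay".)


Word: "material"
Starts with consonant(s) → move to end, add 'ay'
Consonant cluster: "m"
Pig Latin = "aterialmay"


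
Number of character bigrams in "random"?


Word: "random" (length 6)
Number of 2-grams = length - 2 + 1 = 6 - 2 + 1
= 5


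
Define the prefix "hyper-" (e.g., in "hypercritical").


Prefix: hyper-
Example: hypercritical (hyper- + critical)
Meaning = over / excessive


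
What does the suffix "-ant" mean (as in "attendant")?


Suffix: -ant
Example: attendant (attend + -ant)
Meaning = one who / that which


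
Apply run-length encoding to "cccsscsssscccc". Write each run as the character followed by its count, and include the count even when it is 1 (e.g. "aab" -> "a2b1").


String: "cccsscsssscccc"
Scanning for consecutive runs:
  'c' x 3
  's' x 2
  'c' x 1
  's' x 4
  'c' x 4
RLE = "c3s2c1s4c4"


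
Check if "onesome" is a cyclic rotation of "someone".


Word: "someone", Candidate: "onesome"
Method: check if candidate is substring of word+word
"someonesomeone" contains "onesome"? Yes
Is rotation = Yes


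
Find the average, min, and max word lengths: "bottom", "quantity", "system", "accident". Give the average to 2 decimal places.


Lengths: "bottom"=6, "quantity"=8, "system"=6, "accident"=8
Sum = 28, Count = 4
Average = 28/4 = 7.00
= avg=7.00, min=6, max=8


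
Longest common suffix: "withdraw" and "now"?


Word 1: "withdraw"
Word 2: "now"
Comparing from end:
  Pos -1: 'w' == 'w'
  Pos -2: 'a' != 'o' (stop)
LCS = "w" (length 1)


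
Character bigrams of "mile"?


Word: "mile" (length 4)
Number of bigrams = 4 - 2 + 1 = 3
  Position 0: "mi"
  Position 1: "il"
  Position 2: "le"
Bigrams = "mi", "il", "le"


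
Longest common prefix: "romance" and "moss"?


Word 1: "romance"
Word 2: "moss"
Comparing from start:
  Pos 0: 'r' != 'm' (stop)
LCP = "" (length 0)


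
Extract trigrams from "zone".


Word: "zone" (length 4)
Number of trigrams = 4 - 3 + 1 = 2
  Position 0: "zon"
  Position 1: "one"
Trigrams = "zon", "one"


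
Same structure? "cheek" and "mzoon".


Pattern of "cheek": [0, 1, 2, 2, 3]
Pattern of "mzoon": [0, 1, 2, 2, 3]
Patterns match
Same pattern = Yes


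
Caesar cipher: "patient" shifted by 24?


Word: "patient"
Shift: 24
Each letter → (letter + shift) mod 26:
  'p' (15) + 24 = 13 → 'n'
  'a' (0) + 24 = 24 → 'y'
  't' (19) + 24 = 17 → 'r'
  'i' (8) + 24 = 6 → 'g'
  'e' (4) + 24 = 2 → 'c'
  'n' (13) + 24 = 11 → 'l'
  't' (19) + 24 = 17 → 'r'
Result = "nyrgclr"


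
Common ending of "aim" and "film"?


Word 1: "aim"
Word 2: "film"
Comparing from end:
  Pos -1: 'm' == 'm'
  Pos -2: 'i' != 'l' (stop)
LCS = "m" (length 1)


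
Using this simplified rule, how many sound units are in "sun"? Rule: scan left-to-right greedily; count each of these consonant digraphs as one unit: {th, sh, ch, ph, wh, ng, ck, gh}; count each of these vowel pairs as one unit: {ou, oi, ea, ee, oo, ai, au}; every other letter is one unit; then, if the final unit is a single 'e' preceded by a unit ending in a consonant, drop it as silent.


Word: "sun" (3 letters)
Left-to-right scan:
  [1] 's' (letter)
  [2] 'u' (letter)
  [3] 'n' (letter)
Units from scan: 3
Sound units = 3 units


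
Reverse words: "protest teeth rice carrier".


Original: "protest teeth rice carrier"
Words (1..n): protest | teeth | rice | carrier
Reversed (n..1): carrier | rice | teeth | protest
Result = "carrier rice teeth protest"


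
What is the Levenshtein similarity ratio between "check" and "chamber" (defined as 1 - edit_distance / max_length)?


Word 1: "check" (length 5)
Word 2: "chamber" (length 7)
One optimal edit sequence:
  1. keep 'c'
  2. keep 'h'
  3. insert 'a'  (+1)
  4. insert 'm'  (+1)
  5. substitute 'e' -> 'b'  (+1)
  6. substitute 'c' -> 'e'  (+1)
  7. substitute 'k' -> 'r'  (+1)
Edit distance = 5
Max length = max(5, 7) = 7
Similarity = 1 - 5/7
= 0.2857


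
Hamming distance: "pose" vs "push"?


Comparing character by character (same length = 4):
  Pos 0: 'p' vs 'p' =
  Pos 1: 'o' vs 'u' !=
  Pos 2: 's' vs 's' =
  Pos 3: 'e' vs 'h' !=
Hamming distance = 2


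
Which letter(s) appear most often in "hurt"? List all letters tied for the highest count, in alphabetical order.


Word: "hurt"
Letter counts:
  'h': 1
  'r': 1
  't': 1
  'u': 1
Maximum count = 1
Most frequent = 'h', 'r', 't', 'u' (1 time each)


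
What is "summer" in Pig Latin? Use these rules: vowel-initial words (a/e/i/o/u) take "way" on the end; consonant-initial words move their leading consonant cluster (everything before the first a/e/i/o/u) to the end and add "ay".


Word: "summer"
Starts with consonant(s) → move to end, add 'ay'
Consonant cluster: "s"
Pig Latin = "ummersay"


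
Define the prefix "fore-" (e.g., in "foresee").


Prefix: fore-
Example: foresee = fore- + see
Meaning = before


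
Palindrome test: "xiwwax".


Word: "xiwwax"
Reversed: "xawwix"
Forward == Backward? xiwwax != xawwix
Palindrome = No


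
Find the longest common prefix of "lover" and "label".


Word 1: "lover"
Word 2: "label"
Comparing from start:
  Pos 0: 'l' == 'l'
  Pos 1: 'o' != 'a' (stop)
LCP = "l" (length 1)


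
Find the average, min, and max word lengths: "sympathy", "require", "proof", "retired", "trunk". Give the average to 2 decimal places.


Lengths: "sympathy"=8, "require"=7, "proof"=5, "retired"=7, "trunk"=5
Sum = 32, Count = 5
Average = 32/5 = 6.40
= avg=6.40, min=5, max=8


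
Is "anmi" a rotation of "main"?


Word: "main", Candidate: "anmi"
Method: check if candidate is substring of word+word
"mainmain" contains "anmi"? No
Is rotation = No


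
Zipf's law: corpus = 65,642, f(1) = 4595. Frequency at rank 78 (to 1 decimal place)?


Zipf's law: f(r) = f(1) / r
f(1) = 4595
f(78) = 4595 / 78
= 58.9 occurrences


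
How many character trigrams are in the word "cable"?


Word: "cable" (length 5)
Number of 3-grams = length - 3 + 1 = 5 - 3 + 1
= 3


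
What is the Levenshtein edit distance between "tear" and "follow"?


Word 1: "tear" (length 4)
Word 2: "follow" (length 6)
One optimal edit sequence (insert/delete/substitute each cost 1):
  1. insert 'f'  (+1)
  2. insert 'o'  (+1)
  3. substitute 't' -> 'l'  (+1)
  4. substitute 'e' -> 'l'  (+1)
  5. substitute 'a' -> 'o'  (+1)
  6. substitute 'r' -> 'w'  (+1)
Total edit operations: 6
Edit distance = 6


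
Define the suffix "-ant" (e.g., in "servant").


Suffix: -ant
Example: servant = serve + -ant, with a spelling change
Meaning = one who / that which


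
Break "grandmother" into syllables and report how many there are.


Word: "grandmother"
Syllable breakdown: grand · moth · er
Counting: 3 parts
= 3 syllables


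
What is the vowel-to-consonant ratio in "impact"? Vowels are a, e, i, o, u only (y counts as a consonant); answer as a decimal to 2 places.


Word: "impact"
Vowels (a,e,i,o,u): 2
Consonants: 4
Ratio = 2/4
= 0.50


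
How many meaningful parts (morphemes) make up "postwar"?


Word: "postwar"
Morphemes: post- + war
Each morpheme carries meaning
= 2 morphemes


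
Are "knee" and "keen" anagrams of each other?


Word 1: "knee" → sorted: eekn
Word 2: "keen" → sorted: eekn
Same letters? eekn == eekn
Anagram = Yes


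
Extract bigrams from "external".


Word: "external" (length 8)
Number of bigrams = 8 - 2 + 1 = 7
  Position 0: "ex"
  Position 1: "xt"
  Position 2: "te"
  Position 3: "er"
  Position 4: "rn"
  Position 5: "na"
  Position 6: "al"
Bigrams = "ex", "xt", "te", "er", "rn", "na", "al"


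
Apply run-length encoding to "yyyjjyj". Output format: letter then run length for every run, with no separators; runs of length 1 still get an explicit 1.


String: "yyyjjyj"
Scanning for consecutive runs:
  'y' x 3
  'j' x 2
  'y' x 1
  'j' x 1
RLE = "y3j2y1j1"


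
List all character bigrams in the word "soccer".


Word: "soccer" (length 6)
Number of bigrams = 6 - 2 + 1 = 5
  Position 0: "so"
  Position 1: "oc"
  Position 2: "cc"
  Position 3: "ce"
  Position 4: "er"
Bigrams = "so", "oc", "cc", "ce", "er"


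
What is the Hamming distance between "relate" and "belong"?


Comparing character by character (same length = 6):
  Pos 0: 'r' vs 'b' !=
  Pos 1: 'e' vs 'e' =
  Pos 2: 'l' vs 'l' =
  Pos 3: 'a' vs 'o' !=
  Pos 4: 't' vs 'n' !=
  Pos 5: 'e' vs 'g' !=
Hamming distance = 4


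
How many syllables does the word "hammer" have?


Word: "hammer"
Syllable breakdown: ham | mer
Counting: 2 parts
= 2 syllables


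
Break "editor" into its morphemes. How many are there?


Word: "editor"
Morphemes: edit | -or
Each morpheme carries meaning
= 2 morphemes


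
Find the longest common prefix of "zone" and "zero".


Word 1: "zone"
Word 2: "zero"
Comparing from start:
  Pos 0: 'z' == 'z'
  Pos 1: 'o' != 'e' (stop)
LCP = "z" (length 1)


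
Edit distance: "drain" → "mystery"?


Word 1: "drain" (length 5)
Word 2: "mystery" (length 7)
One optimal edit sequence (insert/delete/substitute each cost 1):
  1. insert 'm'  (+1)
  2. insert 'y'  (+1)
  3. substitute 'd' -> 's'  (+1)
  4. substitute 'r' -> 't'  (+1)
  5. substitute 'a' -> 'e'  (+1)
  6. substitute 'i' -> 'r'  (+1)
  7. substitute 'n' -> 'y'  (+1)
Total edit operations: 7
Edit distance = 7


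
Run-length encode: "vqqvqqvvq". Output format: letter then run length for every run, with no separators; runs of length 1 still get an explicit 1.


String: "vqqvqqvvq"
Scanning for consecutive runs:
  'v' x 1
  'q' x 2
  'v' x 1
  'q' x 2
  'v' x 2
  'q' x 1
RLE = "v1q2v1q2v2q1"


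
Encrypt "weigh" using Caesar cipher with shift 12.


Word: "weigh"
Shift: 12
Each letter → (letter + shift) mod 26:
  'w' (22) + 12 = 8 → 'i'
  'e' (4) + 12 = 16 → 'q'
  'i' (8) + 12 = 20 → 'u'
  'g' (6) + 12 = 18 → 's'
  'h' (7) + 12 = 19 → 't'
Result = "iqust"


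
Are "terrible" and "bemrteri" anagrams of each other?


Word 1: "terrible" → sorted: beeilrrt
Word 2: "bemrteri" → sorted: beeimrrt
Same letters? beeilrrt != beeimrrt
Anagram = No


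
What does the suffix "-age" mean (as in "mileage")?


Suffix: -age
As in: mileage -> mile + -age
Meaning = result / collection


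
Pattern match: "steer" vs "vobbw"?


Pattern of "steer": [0, 1, 2, 2, 3]
Pattern of "vobbw": [0, 1, 2, 2, 3]
Patterns match
Same pattern = Yes


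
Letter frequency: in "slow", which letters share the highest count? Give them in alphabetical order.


Word: "slow"
Letter counts:
  'l': 1
  'o': 1
  's': 1
  'w': 1
Maximum count = 1
Most frequent = 'l', 'o', 's', 'w' (1 time each)


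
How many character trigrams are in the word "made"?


Word: "made" (length 4)
Number of 3-grams = length - 3 + 1 = 4 - 3 + 1
= 2


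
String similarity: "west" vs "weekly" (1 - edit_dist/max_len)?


Word 1: "west" (length 4)
Word 2: "weekly" (length 6)
One optimal edit sequence:
  1. keep 'w'
  2. insert 'e'  (+1)
  3. keep 'e'
  4. insert 'k'  (+1)
  5. substitute 's' -> 'l'  (+1)
  6. substitute 't' -> 'y'  (+1)
Edit distance = 4
Max length = max(4, 6) = 6
Similarity = 1 - 4/6
= 0.3333


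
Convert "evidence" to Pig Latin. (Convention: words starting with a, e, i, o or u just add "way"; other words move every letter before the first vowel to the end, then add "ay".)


Word: "evidence"
Starts with vowel → add 'way'
Pig Latin = "evidenceway"


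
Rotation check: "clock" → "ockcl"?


Word: "clock", Candidate: "ockcl"
Method: check if candidate is substring of word+word
"clockclock" contains "ockcl"? Yes
Is rotation = Yes


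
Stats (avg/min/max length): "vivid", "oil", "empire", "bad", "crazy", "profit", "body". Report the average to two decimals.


Lengths: "vivid"=5, "oil"=3, "empire"=6, "bad"=3, "crazy"=5, "profit"=6, "body"=4
Sum = 32, Count = 7
Average = 32/7 = 4.57
= avg=4.57, min=3, max=6


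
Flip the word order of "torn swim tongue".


Original: "torn swim tongue"
Words (1..n): torn | swim | tongue
Reversed (n..1): tongue | swim | torn
Result = "tongue swim torn"


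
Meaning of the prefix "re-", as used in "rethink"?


Prefix: re-
Example: rethink (re- + think)
Meaning = again


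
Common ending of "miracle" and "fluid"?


Word 1: "miracle"
Word 2: "fluid"
Comparing from end:
  Pos -1: 'e' != 'd' (stop)
LCS = "" (length 0)


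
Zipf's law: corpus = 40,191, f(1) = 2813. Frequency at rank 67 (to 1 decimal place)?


Zipf's law: f(r) = f(1) / r
f(1) = 2813
f(67) = 2813 / 67
= 42.0 occurrences


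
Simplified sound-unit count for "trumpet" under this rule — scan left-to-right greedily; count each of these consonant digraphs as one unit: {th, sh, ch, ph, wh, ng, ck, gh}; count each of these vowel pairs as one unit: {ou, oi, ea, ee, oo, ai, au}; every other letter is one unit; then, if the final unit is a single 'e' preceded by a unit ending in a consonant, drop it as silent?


Word: "trumpet" (7 letters)
Left-to-right scan:
  1. 't' (letter)
  2. 'r' (letter)
  3. 'u' (letter)
  4. 'm' (letter)
  5. 'p' (letter)
  6. 'e' (letter)
  7. 't' (letter)
Units from scan: 7
Sound units = 7 units


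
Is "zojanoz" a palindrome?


Word: "zojanoz"
Reversed: "zonajoz"
Forward == Backward? zojanoz != zonajoz
Palindrome = No


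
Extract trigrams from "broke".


Word: "broke" (length 5)
Number of trigrams = 5 - 3 + 1 = 3
  Position 0: "bro"
  Position 1: "rok"
  Position 2: "oke"
Trigrams = "bro", "rok", "oke"


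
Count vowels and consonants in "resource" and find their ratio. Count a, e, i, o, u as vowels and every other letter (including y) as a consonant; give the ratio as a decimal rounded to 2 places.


Word: "resource"
Vowels (a,e,i,o,u): 4
Consonants: 4
Ratio = 4/4
= 1.00


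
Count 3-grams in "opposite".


Word: "opposite" (length 8)
Number of 3-grams = length - 3 + 1 = 8 - 3 + 1
= 6


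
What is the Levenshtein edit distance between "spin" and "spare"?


Word 1: "spin" (length 4)
Word 2: "spare" (length 5)
One optimal edit sequence (insert/delete/substitute each cost 1):
  1. keep 's'
  2. keep 'p'
  3. insert 'a'  (+1)
  4. substitute 'i' -> 'r'  (+1)
  5. substitute 'n' -> 'e'  (+1)
Total edit operations: 3
Edit distance = 3


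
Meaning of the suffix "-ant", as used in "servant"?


Suffix: -ant
Example: servant = serve + -ant, with a spelling change
Meaning = one who / that which


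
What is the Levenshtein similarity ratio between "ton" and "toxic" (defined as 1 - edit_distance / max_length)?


Word 1: "ton" (length 3)
Word 2: "toxic" (length 5)
One optimal edit sequence:
  1. keep 't'
  2. keep 'o'
  3. insert 'x'  (+1)
  4. insert 'i'  (+1)
  5. substitute 'n' -> 'c'  (+1)
Edit distance = 3
Max length = max(3, 5) = 5
Similarity = 1 - 3/5
= 0.4000


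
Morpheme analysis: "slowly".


Word: "slowly"
Morphemes: slow | -ly
Each morpheme carries meaning
= 2 morphemes


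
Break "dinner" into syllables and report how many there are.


Word: "dinner"
Syllable breakdown: din-ner
Counting: 2 parts
= 2 syllables


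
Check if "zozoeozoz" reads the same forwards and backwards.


Word: "zozoeozoz"
Reversed: "zozoeozoz"
Forward == Backward? zozoeozoz == zozoeozoz
Palindrome = Yes


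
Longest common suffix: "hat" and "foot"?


Word 1: "hat"
Word 2: "foot"
Comparing from end:
  Pos -1: 't' == 't'
  Pos -2: 'a' != 'o' (stop)
LCS = "t" (length 1)


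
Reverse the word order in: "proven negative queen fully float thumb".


Original: "proven negative queen fully float thumb"
Words (1..n): proven | negative | queen | fully | float | thumb
Reversed (n..1): thumb | float | fully | queen | negative | proven
Result = "thumb float fully queen negative proven"


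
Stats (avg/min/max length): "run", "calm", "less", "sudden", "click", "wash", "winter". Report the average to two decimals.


Lengths: "run"=3, "calm"=4, "less"=4, "sudden"=6, "click"=5, "wash"=4, "winter"=6
Sum = 32, Count = 7
Average = 32/7 = 4.57
= avg=4.57, min=3, max=6


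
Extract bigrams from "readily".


Word: "readily" (length 7)
Number of bigrams = 7 - 2 + 1 = 6
  Position 0: "re"
  Position 1: "ea"
  Position 2: "ad"
  Position 3: "di"
  Position 4: "il"
  Position 5: "ly"
Bigrams = "re", "ea", "ad", "di", "il", "ly"


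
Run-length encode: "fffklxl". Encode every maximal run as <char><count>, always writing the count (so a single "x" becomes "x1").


String: "fffklxl"
Scanning for consecutive runs:
  'f' x 3
  'k' x 1
  'l' x 1
  'x' x 1
  'l' x 1
RLE = "f3k1l1x1l1"


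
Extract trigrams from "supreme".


Word: "supreme" (length 7)
Number of trigrams = 7 - 3 + 1 = 5
  Position 0: "sup"
  Position 1: "upr"
  Position 2: "pre"
  Position 3: "rem"
  Position 4: "eme"
Trigrams = "sup", "upr", "pre", "rem", "eme"


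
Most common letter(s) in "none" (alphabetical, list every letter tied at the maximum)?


Word: "none"
Letter counts:
  'e': 1
  'n': 2
  'o': 1
Maximum count = 2
Most frequent = 'n' (2 times each)


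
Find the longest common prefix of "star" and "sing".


Word 1: "star"
Word 2: "sing"
Comparing from start:
  Pos 0: 's' == 's'
  Pos 1: 't' != 'i' (stop)
LCP = "s" (length 1)


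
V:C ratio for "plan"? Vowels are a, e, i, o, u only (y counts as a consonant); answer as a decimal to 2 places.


Word: "plan"
Vowels (a,e,i,o,u): 1
Consonants: 3
Ratio = 1/3
= 0.33


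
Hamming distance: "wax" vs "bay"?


Comparing character by character (same length = 3):
  Pos 0: 'w' vs 'b' !=
  Pos 1: 'a' vs 'a' =
  Pos 2: 'x' vs 'y' !=
Hamming distance = 2


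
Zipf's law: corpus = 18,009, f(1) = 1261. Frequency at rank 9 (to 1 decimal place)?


Zipf's law: f(r) = f(1) / r
f(1) = 1261
f(9) = 1261 / 9
= 140.1 occurrences


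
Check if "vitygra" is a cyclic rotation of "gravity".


Word: "gravity", Candidate: "vitygra"
Method: check if candidate is substring of word+word
"gravitygravity" contains "vitygra"? Yes
Is rotation = Yes


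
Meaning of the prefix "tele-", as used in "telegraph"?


Prefix: tele-
As in: telegraph -> tele- + graph
Meaning = distant
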